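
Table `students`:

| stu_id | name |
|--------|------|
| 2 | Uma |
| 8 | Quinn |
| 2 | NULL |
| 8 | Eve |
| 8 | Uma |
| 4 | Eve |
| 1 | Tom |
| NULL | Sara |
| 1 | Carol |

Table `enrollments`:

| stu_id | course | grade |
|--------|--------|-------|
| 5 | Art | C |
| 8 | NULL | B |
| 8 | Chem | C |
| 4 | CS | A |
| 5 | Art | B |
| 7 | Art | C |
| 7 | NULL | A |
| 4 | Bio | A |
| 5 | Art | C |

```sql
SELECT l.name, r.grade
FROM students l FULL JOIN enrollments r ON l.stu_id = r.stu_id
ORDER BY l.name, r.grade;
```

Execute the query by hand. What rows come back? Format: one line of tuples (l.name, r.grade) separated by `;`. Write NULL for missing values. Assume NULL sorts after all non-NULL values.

FULL OUTER JOIN keeps every row from both sides; unmatched rows get NULL for the other side's columns.
Matching on l.stu_id = r.stu_id. A NULL in a compared column never satisfies the condition.
- stu_id=2: no r row matches, row kept with r columns NULL.
- stu_id=8: 2 matching r row(s), so 2 row(s) emitted.
- stu_id=2: no r row matches, row kept with r columns NULL.
- stu_id=8: 2 matching r row(s), so 2 row(s) emitted.
- stu_id=8: 2 matching r row(s), so 2 row(s) emitted.
- stu_id=4: 2 matching r row(s), so 2 row(s) emitted.
- stu_id=1: no r row matches, row kept with r columns NULL.
- stu_id=NULL: no r row matches, row kept with r columns NULL.
- stu_id=1: no r row matches, row kept with r columns NULL.
- 5 row(s) from r found no l partner → padded with NULL.

(Carol, NULL); (Eve, A); (Eve, A); (Eve, B); (Eve, C); (Quinn, B); (Quinn, C); (Sara, NULL); (Tom, NULL); (Uma, B); (Uma, C); (Uma, NULL); (NULL, A); (NULL, B); (NULL, C); (NULL, C); (NULL, C); (NULL, NULL)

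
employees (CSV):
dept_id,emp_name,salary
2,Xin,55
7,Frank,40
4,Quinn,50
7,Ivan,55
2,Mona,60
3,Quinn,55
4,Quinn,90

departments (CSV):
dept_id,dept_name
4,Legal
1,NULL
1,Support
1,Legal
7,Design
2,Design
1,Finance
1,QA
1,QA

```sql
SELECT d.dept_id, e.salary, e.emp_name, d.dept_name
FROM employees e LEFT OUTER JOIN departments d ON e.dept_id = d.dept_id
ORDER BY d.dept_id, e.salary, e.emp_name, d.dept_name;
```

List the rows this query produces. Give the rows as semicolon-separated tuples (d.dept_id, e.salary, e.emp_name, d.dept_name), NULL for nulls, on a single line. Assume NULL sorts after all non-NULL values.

(2, 55, Xin, Design); (2, 60, Mona, Design); (4, 50, Quinn, Legal); (4, 90, Quinn, Legal); (7, 40, Frank, Design); (7, 55, Ivan, Design); (NULL, 55, Quinn, NULL)

LEFT JOIN keeps every row from `employees`; unmatched rows get NULL for `departments`'s columns.
Matching on e.dept_id = d.dept_id.
Matched pairs: 6; unmatched e rows kept: 1.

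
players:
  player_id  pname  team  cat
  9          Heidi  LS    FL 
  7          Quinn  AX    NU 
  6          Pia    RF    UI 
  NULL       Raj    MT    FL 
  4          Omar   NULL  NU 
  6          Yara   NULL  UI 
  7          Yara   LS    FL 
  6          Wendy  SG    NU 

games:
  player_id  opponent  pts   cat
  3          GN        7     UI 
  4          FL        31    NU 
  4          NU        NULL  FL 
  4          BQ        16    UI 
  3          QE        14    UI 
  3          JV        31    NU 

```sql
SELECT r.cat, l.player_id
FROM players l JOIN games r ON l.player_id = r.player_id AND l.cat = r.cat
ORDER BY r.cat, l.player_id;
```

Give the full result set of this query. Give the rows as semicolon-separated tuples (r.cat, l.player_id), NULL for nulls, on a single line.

INNER JOIN keeps only pairs where the ON condition holds.
Matching on l.player_id = r.player_id AND l.cat = r.cat. A NULL in a compared column never satisfies the condition.
- l (player_id=9, cat=FL) has no partner → excluded.
- l (player_id=7, cat=NU) has no partner → excluded.
- l (player_id=6, cat=UI) has no partner → excluded.
- l (player_id=NULL, cat=FL) has no partner → excluded.
- l (player_id=4, cat=NU) pairs with 1 row(s) of r.
- l (player_id=6, cat=UI) has no partner → excluded.
- l (player_id=7, cat=FL) has no partner → excluded.
- l (player_id=6, cat=NU) has no partner → excluded.
After projecting and ordering:
r.cat | l.player_id
NU | 4

(NU, 4)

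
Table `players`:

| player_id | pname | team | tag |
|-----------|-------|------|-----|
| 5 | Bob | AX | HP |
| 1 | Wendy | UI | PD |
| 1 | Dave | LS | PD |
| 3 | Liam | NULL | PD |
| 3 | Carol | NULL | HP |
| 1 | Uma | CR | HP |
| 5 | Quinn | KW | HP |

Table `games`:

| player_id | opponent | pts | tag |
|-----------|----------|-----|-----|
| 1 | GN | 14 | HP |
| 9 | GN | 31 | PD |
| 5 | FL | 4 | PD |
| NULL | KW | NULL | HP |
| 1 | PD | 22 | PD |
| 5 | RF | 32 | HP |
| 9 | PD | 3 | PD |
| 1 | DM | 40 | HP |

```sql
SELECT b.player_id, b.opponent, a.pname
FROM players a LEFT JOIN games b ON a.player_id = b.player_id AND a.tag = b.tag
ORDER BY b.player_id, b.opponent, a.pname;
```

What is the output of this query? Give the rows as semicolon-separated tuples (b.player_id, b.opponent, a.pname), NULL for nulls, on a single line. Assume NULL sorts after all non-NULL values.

LEFT JOIN keeps every row from `players`; unmatched rows get NULL for `games`'s columns.
Matching on a.player_id = b.player_id AND a.tag = b.tag. A NULL in a compared column never satisfies the condition.
Matched pairs: 6; unmatched a rows kept: 2.

(1, DM, Uma); (1, GN, Uma); (1, PD, Dave); (1, PD, Wendy); (5, RF, Bob); (5, RF, Quinn); (NULL, NULL, Carol); (NULL, NULL, Liam)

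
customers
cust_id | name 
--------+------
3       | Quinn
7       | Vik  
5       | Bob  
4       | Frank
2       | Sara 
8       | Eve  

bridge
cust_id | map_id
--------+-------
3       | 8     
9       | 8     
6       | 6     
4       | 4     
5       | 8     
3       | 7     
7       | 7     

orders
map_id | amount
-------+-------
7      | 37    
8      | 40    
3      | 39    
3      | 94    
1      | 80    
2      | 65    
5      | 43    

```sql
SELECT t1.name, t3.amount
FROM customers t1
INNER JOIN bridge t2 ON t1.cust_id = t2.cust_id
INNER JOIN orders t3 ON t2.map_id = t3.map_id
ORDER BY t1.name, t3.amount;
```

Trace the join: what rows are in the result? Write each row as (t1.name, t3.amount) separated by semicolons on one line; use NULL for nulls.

(Bob, 40); (Quinn, 37); (Quinn, 40); (Vik, 37)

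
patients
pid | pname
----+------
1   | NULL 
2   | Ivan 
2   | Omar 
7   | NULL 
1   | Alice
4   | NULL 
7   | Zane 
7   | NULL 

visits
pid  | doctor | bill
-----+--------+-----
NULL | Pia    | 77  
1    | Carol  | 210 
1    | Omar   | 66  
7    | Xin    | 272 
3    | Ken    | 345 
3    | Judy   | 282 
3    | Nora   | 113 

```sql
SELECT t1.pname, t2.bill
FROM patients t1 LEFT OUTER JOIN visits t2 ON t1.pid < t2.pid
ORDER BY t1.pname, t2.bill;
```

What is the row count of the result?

LEFT JOIN keeps every row from `patients`; unmatched rows get NULL for `visits`'s columns.
Matching on t1.pid < t2.pid. A NULL in a compared column never satisfies the condition.
- t1 row (pid=1): matches 4 t2 row(s) → 4 output row(s).
- t1 row (pid=2): matches 4 t2 row(s) → 4 output row(s).
- t1 row (pid=2): matches 4 t2 row(s) → 4 output row(s).
- t1 row (pid=7): no match → kept, t2 columns NULL.
- t1 row (pid=1): matches 4 t2 row(s) → 4 output row(s).
- t1 row (pid=4): matches 1 t2 row(s) → 1 output row(s).
- t1 row (pid=7): no match → kept, t2 columns NULL.
- t1 row (pid=7): no match → kept, t2 columns NULL.
Total: 17 matched + 3 padded = 20 rows.

20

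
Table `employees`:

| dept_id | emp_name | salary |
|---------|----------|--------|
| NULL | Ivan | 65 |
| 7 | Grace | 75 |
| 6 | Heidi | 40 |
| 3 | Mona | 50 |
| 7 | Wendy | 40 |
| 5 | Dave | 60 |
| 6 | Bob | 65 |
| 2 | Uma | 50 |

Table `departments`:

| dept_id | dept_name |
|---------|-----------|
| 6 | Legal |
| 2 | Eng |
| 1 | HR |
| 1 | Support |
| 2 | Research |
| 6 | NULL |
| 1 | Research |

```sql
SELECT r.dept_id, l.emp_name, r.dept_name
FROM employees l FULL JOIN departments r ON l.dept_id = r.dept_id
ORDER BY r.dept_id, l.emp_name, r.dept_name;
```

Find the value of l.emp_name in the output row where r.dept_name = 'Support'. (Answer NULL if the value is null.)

FULL OUTER JOIN keeps every row from both sides; unmatched rows get NULL for the other side's columns.
Matching on l.dept_id = r.dept_id. A NULL in a compared column never satisfies the condition.
- l[0] dept_id=NULL → no match; kept with NULLs on the r side.
- l[1] dept_id=7 → no match; kept with NULLs on the r side.
- l[2] dept_id=6 → 2 match(es) in r → 2 row(s).
- l[3] dept_id=3 → no match; kept with NULLs on the r side.
- l[4] dept_id=7 → no match; kept with NULLs on the r side.
- l[5] dept_id=5 → no match; kept with NULLs on the r side.
- l[6] dept_id=6 → 2 match(es) in r → 2 row(s).
- l[7] dept_id=2 → 2 match(es) in r → 2 row(s).
- 3 row(s) from r found no l partner → padded with NULL.

NULL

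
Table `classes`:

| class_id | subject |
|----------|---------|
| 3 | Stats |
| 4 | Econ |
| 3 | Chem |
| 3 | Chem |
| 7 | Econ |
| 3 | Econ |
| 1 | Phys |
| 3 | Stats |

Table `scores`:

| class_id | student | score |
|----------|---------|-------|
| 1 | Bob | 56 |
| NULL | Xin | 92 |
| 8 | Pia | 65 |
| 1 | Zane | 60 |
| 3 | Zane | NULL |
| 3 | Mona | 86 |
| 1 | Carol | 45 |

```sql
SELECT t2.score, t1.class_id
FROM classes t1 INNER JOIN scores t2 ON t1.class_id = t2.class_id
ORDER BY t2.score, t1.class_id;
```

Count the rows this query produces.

13

INNER JOIN keeps only pairs where the ON condition holds.
Matching on t1.class_id = t2.class_id. A NULL in a compared column never satisfies the condition.
- t1 (class_id=3) pairs with 2 row(s) of t2.
- t1 (class_id=4) has no partner → excluded.
- t1 (class_id=3) pairs with 2 row(s) of t2.
- t1 (class_id=3) pairs with 2 row(s) of t2.
- t1 (class_id=7) has no partner → excluded.
- t1 (class_id=3) pairs with 2 row(s) of t2.
- t1 (class_id=1) pairs with 3 row(s) of t2.
- t1 (class_id=3) pairs with 2 row(s) of t2.
Total: 13 rows.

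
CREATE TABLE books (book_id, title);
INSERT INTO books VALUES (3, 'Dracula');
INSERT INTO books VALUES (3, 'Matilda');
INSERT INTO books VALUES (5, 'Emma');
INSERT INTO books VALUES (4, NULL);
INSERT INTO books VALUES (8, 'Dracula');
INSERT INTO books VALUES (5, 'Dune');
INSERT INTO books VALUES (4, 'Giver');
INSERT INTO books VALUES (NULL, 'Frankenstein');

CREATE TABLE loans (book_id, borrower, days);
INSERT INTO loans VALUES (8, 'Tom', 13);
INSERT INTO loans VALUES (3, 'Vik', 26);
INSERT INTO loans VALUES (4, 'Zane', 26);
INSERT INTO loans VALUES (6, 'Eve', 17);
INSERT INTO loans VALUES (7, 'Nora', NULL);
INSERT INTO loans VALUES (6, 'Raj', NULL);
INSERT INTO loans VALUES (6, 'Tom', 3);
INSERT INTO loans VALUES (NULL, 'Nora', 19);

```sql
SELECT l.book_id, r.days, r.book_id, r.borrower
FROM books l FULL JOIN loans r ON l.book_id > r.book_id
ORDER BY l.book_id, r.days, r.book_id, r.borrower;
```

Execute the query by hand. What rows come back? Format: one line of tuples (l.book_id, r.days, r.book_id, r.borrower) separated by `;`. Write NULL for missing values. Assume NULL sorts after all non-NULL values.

(3, NULL, NULL, NULL); (3, NULL, NULL, NULL); (4, 26, 3, Vik); (4, 26, 3, Vik); (5, 26, 3, Vik); (5, 26, 3, Vik); (5, 26, 4, Zane); (5, 26, 4, Zane); (8, 3, 6, Tom); (8, 17, 6, Eve); (8, 26, 3, Vik); (8, 26, 4, Zane); (8, NULL, 6, Raj); (8, NULL, 7, Nora); (NULL, 13, 8, Tom); (NULL, 19, NULL, Nora); (NULL, NULL, NULL, NULL)

FULL OUTER JOIN keeps every row from both sides; unmatched rows get NULL for the other side's columns.
Matching on l.book_id > r.book_id. A NULL in a compared column never satisfies the condition.
Matched pairs: 12; unmatched l rows kept: 3; unmatched r rows kept: 2.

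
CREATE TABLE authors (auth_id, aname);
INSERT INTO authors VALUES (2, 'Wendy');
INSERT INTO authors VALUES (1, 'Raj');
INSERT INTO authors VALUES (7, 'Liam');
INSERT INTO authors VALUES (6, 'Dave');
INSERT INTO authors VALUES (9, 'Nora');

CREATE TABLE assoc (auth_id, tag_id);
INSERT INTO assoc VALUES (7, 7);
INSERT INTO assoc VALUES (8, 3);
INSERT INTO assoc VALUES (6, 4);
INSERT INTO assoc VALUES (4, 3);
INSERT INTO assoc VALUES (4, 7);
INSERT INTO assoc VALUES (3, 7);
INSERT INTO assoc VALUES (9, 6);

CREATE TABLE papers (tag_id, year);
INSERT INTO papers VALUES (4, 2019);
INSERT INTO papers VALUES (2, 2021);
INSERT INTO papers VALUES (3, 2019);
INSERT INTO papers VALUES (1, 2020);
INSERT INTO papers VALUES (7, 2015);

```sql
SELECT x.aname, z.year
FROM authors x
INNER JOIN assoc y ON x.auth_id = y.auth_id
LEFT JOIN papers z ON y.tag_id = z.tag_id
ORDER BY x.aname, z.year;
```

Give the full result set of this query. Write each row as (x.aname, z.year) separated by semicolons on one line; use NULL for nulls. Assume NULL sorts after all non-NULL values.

(Dave, 2019); (Liam, 2015); (Nora, NULL)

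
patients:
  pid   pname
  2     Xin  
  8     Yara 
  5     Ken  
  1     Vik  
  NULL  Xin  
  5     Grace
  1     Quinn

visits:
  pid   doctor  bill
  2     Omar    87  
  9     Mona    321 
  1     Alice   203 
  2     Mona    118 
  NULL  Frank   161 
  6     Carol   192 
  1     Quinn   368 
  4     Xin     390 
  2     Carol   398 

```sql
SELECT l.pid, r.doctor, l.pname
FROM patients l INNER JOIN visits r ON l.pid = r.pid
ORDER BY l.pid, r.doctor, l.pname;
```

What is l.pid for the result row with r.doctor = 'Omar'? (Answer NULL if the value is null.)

INNER JOIN keeps only pairs where the ON condition holds.
Matching on l.pid = r.pid. A NULL in a compared column never satisfies the condition.
- pid=2: 3 matching r row(s), so 3 row(s) emitted.
- pid=8: no matching r row, dropped.
- pid=5: no matching r row, dropped.
- pid=1: 2 matching r row(s), so 2 row(s) emitted.
- pid=NULL: no matching r row, dropped.
- pid=5: no matching r row, dropped.
- pid=1: 2 matching r row(s), so 2 row(s) emitted.

2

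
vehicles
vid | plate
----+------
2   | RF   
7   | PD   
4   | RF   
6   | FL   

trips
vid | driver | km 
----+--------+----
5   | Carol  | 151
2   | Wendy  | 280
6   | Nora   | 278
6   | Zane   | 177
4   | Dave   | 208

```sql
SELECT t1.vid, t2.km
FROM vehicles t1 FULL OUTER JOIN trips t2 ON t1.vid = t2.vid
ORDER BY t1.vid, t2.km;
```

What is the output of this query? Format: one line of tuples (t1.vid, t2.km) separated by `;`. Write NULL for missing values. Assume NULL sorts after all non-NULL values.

(2, 280); (4, 208); (6, 177); (6, 278); (7, NULL); (NULL, 151)

FULL OUTER JOIN keeps every row from both sides; unmatched rows get NULL for the other side's columns.
Matching on t1.vid = t2.vid.
Matched pairs: 4; unmatched t1 rows kept: 1; unmatched t2 rows kept: 1.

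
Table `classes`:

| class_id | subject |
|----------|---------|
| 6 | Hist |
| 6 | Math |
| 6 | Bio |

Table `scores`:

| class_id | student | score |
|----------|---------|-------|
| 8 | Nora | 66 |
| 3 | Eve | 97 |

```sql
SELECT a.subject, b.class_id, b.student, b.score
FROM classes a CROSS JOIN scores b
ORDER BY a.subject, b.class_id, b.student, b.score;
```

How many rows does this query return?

6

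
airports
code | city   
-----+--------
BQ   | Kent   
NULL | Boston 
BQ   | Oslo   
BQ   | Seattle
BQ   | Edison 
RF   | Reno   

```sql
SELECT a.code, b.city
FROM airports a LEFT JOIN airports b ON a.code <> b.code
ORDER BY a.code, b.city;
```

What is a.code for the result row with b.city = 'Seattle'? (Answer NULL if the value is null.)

RF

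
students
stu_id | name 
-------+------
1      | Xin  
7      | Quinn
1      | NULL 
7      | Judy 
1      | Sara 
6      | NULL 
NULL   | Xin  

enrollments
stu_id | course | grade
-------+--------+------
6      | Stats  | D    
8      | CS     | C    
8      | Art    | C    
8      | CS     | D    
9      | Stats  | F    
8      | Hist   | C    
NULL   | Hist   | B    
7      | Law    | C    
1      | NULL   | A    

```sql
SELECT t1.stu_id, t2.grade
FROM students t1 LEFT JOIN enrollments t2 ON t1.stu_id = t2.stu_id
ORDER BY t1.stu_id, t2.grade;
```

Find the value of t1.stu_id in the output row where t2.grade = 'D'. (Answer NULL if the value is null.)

6

LEFT JOIN keeps every row from `students`; unmatched rows get NULL for `enrollments`'s columns.
Matching on t1.stu_id = t2.stu_id. A NULL in a compared column never satisfies the condition.
- stu_id=1: 1 matching t2 row(s), so 1 row(s) emitted.
- stu_id=7: 1 matching t2 row(s), so 1 row(s) emitted.
- stu_id=1: 1 matching t2 row(s), so 1 row(s) emitted.
- stu_id=7: 1 matching t2 row(s), so 1 row(s) emitted.
- stu_id=1: 1 matching t2 row(s), so 1 row(s) emitted.
- stu_id=6: 1 matching t2 row(s), so 1 row(s) emitted.
- stu_id=NULL: no t2 row matches, row kept with t2 columns NULL.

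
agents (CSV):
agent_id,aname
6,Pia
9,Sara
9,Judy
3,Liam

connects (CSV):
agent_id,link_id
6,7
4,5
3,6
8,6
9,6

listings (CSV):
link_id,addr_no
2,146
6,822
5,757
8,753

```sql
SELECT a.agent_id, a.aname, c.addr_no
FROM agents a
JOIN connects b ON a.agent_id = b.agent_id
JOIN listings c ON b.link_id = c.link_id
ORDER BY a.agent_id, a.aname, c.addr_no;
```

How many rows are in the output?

Step 1 — a INNER JOIN b on agent_id → 4 row(s).
Then INNER JOIN `listings c` on link_id: keep only rows whose b.link_id appears in c.
Result: 3 row(s).

3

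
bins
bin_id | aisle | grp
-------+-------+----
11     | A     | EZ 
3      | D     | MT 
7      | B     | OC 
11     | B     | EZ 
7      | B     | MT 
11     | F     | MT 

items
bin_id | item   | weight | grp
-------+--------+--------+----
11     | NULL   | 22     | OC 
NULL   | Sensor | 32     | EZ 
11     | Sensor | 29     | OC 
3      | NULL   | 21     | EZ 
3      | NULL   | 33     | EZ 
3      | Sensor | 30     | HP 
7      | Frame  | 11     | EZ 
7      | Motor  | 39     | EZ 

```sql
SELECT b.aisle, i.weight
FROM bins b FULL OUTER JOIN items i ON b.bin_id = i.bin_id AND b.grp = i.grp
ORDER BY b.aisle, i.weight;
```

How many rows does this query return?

FULL OUTER JOIN keeps every row from both sides; unmatched rows get NULL for the other side's columns.
Matching on b.bin_id = i.bin_id AND b.grp = i.grp. A NULL in a compared column never satisfies the condition.
- bin_id=11, grp=EZ: no i row matches, row kept with i columns NULL.
- bin_id=3, grp=MT: no i row matches, row kept with i columns NULL.
- bin_id=7, grp=OC: no i row matches, row kept with i columns NULL.
- bin_id=11, grp=EZ: no i row matches, row kept with i columns NULL.
- bin_id=7, grp=MT: no i row matches, row kept with i columns NULL.
- bin_id=11, grp=MT: no i row matches, row kept with i columns NULL.
- 8 i row(s) had no b match → kept, b columns NULL.
Total: 0 matched + 14 padded = 14 rows.

14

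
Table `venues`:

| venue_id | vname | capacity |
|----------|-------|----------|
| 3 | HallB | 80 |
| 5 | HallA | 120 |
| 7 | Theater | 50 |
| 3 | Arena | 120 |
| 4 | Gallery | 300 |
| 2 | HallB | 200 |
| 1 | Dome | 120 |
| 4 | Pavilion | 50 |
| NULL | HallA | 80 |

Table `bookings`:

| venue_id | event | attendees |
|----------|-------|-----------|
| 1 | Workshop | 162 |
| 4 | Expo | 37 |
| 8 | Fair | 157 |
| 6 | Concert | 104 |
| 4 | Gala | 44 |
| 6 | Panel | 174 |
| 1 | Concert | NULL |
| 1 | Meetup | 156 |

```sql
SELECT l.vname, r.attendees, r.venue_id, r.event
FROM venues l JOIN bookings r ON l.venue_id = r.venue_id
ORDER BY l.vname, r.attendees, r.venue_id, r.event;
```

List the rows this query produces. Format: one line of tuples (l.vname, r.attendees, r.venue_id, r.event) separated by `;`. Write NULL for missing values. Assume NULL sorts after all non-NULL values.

(Dome, 156, 1, Meetup); (Dome, 162, 1, Workshop); (Dome, NULL, 1, Concert); (Gallery, 37, 4, Expo); (Gallery, 44, 4, Gala); (Pavilion, 37, 4, Expo); (Pavilion, 44, 4, Gala)

INNER JOIN keeps only pairs where the ON condition holds.
Matching on l.venue_id = r.venue_id. A NULL in a compared column never satisfies the condition.
- l row (venue_id=3): no match → dropped.
- l row (venue_id=5): no match → dropped.
- l row (venue_id=7): no match → dropped.
- l row (venue_id=3): no match → dropped.
- l row (venue_id=4): matches 2 r row(s) → 2 output row(s).
- l row (venue_id=2): no match → dropped.
- l row (venue_id=1): matches 3 r row(s) → 3 output row(s).
- l row (venue_id=4): matches 2 r row(s) → 2 output row(s).
- l row (venue_id=NULL): no match → dropped.
After projecting and ordering:
l.vname | r.attendees | r.venue_id | r.event
Dome | 156 | 1 | Meetup
Dome | 162 | 1 | Workshop
Dome | NULL | 1 | Concert
Gallery | 37 | 4 | Expo
Gallery | 44 | 4 | Gala
Pavilion | 37 | 4 | Expo
Pavilion | 44 | 4 | Gala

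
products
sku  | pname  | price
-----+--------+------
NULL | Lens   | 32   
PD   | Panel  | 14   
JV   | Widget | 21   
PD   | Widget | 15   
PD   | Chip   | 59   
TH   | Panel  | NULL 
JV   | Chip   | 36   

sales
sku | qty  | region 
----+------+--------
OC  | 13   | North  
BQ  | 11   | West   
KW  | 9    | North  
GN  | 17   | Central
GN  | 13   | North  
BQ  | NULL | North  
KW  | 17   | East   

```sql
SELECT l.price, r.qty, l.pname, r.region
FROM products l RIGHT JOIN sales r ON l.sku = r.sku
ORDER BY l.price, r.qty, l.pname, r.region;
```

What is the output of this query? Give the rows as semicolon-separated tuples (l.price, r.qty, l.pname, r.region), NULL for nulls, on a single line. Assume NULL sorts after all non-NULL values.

(NULL, 9, NULL, North); (NULL, 11, NULL, West); (NULL, 13, NULL, North); (NULL, 13, NULL, North); (NULL, 17, NULL, Central); (NULL, 17, NULL, East); (NULL, NULL, NULL, North)

RIGHT JOIN keeps every row from `sales`; unmatched rows get NULL for `products`'s columns.
Matching on l.sku = r.sku. A NULL in a compared column never satisfies the condition.
- sku=NULL: no matching r row.
- sku=PD: no matching r row.
- sku=JV: no matching r row.
- sku=PD: no matching r row.
- sku=PD: no matching r row.
- sku=TH: no matching r row.
- sku=JV: no matching r row.
- plus 7 unmatched r row(s), each kept with NULL l columns.
After projecting and ordering:
l.price | r.qty | l.pname | r.region
NULL | 9 | NULL | North
NULL | 11 | NULL | West
NULL | 13 | NULL | North
NULL | 13 | NULL | North
NULL | 17 | NULL | Central
NULL | 17 | NULL | East
NULL | NULL | NULL | North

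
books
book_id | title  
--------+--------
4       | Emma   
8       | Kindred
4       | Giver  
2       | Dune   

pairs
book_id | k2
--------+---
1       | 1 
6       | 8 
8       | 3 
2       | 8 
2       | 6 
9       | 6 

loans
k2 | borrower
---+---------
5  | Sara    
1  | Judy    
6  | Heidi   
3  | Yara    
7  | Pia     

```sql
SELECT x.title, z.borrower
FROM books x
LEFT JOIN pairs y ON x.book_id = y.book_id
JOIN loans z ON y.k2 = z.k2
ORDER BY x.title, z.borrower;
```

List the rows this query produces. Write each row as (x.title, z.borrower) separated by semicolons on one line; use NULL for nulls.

(Dune, Heidi); (Kindred, Yara)

Evaluate left to right. First `books x LEFT JOIN pairs y` on book_id: 5 row(s).
Then INNER JOIN `loans z` on k2: keep only rows whose y.k2 appears in z.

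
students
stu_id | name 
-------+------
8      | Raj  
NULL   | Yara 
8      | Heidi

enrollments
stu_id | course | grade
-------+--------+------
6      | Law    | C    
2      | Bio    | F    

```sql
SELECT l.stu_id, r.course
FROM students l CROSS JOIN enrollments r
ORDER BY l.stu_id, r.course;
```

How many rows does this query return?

6

CROSS JOIN pairs every row of `students` with every row of `enrollments`: 3 × 2 = 6 rows.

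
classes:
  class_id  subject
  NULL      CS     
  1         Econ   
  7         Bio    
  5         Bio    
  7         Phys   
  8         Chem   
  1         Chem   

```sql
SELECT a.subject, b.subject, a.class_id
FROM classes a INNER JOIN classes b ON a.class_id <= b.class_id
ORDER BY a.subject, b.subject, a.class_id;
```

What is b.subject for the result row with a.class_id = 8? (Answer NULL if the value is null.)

Chem

INNER JOIN keeps only pairs where the ON condition holds.
Matching on a.class_id <= b.class_id. A NULL in a compared column never satisfies the condition.
- a row (class_id=NULL): no match → dropped.
- a row (class_id=1): matches 6 b row(s) → 6 output row(s).
- a row (class_id=7): matches 3 b row(s) → 3 output row(s).
- a row (class_id=5): matches 4 b row(s) → 4 output row(s).
- a row (class_id=7): matches 3 b row(s) → 3 output row(s).
- a row (class_id=8): matches 1 b row(s) → 1 output row(s).
- a row (class_id=1): matches 6 b row(s) → 6 output row(s).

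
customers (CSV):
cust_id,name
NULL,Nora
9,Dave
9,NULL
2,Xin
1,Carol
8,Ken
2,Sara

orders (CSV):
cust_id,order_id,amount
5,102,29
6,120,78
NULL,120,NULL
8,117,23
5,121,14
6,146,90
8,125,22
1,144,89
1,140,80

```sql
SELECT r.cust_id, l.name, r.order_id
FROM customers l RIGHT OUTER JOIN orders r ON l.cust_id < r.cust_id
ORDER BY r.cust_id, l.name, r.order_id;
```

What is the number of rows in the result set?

RIGHT JOIN keeps every row from `orders`; unmatched rows get NULL for `customers`'s columns.
Matching on l.cust_id < r.cust_id. A NULL in a compared column never satisfies the condition.
Matched pairs: 18; unmatched r rows kept: 3.
Total: 18 matched + 3 padded = 21 rows.

21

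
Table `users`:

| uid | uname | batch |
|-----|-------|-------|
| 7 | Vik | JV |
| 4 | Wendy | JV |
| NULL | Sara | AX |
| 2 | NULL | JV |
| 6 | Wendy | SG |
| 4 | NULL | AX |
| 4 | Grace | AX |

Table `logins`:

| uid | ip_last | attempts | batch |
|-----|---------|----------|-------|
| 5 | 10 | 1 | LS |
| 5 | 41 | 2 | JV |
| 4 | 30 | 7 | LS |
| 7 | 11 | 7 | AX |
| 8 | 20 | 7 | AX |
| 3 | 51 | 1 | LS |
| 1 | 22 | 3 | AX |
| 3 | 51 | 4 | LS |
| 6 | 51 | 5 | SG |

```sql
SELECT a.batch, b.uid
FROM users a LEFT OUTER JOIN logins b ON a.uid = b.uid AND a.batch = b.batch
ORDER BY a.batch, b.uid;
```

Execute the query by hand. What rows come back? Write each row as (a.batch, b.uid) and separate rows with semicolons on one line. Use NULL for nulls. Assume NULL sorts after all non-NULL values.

LEFT JOIN keeps every row from `users`; unmatched rows get NULL for `logins`'s columns.
Matching on a.uid = b.uid AND a.batch = b.batch. A NULL in a compared column never satisfies the condition.
- a (uid=7, batch=JV) has no partner → padded with NULL.
- a (uid=4, batch=JV) has no partner → padded with NULL.
- a (uid=NULL, batch=AX) has no partner → padded with NULL.
- a (uid=2, batch=JV) has no partner → padded with NULL.
- a (uid=6, batch=SG) pairs with 1 row(s) of b.
- a (uid=4, batch=AX) has no partner → padded with NULL.
- a (uid=4, batch=AX) has no partner → padded with NULL.
After projecting and ordering:
a.batch | b.uid
AX | NULL
AX | NULL
AX | NULL
JV | NULL
JV | NULL
JV | NULL
SG | 6

(AX, NULL); (AX, NULL); (AX, NULL); (JV, NULL); (JV, NULL); (JV, NULL); (SG, 6)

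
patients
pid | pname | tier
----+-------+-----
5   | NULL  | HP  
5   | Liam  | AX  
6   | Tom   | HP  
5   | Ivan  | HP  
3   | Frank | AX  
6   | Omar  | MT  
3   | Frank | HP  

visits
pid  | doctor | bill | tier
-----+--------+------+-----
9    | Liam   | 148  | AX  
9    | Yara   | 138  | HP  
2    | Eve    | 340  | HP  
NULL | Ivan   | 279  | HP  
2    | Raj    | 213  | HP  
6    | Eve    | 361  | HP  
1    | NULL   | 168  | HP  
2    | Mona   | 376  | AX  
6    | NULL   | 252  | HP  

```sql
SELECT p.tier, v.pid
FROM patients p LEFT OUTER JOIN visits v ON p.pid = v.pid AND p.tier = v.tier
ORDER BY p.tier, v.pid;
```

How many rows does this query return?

8

LEFT JOIN keeps every row from `patients`; unmatched rows get NULL for `visits`'s columns.
Matching on p.pid = v.pid AND p.tier = v.tier. A NULL in a compared column never satisfies the condition.
- pid=5, tier=HP: no v row matches, row kept with v columns NULL.
- pid=5, tier=AX: no v row matches, row kept with v columns NULL.
- pid=6, tier=HP: 2 matching v row(s), so 2 row(s) emitted.
- pid=5, tier=HP: no v row matches, row kept with v columns NULL.
- pid=3, tier=AX: no v row matches, row kept with v columns NULL.
- pid=6, tier=MT: no v row matches, row kept with v columns NULL.
- pid=3, tier=HP: no v row matches, row kept with v columns NULL.
Total: 2 matched + 6 padded = 8 rows.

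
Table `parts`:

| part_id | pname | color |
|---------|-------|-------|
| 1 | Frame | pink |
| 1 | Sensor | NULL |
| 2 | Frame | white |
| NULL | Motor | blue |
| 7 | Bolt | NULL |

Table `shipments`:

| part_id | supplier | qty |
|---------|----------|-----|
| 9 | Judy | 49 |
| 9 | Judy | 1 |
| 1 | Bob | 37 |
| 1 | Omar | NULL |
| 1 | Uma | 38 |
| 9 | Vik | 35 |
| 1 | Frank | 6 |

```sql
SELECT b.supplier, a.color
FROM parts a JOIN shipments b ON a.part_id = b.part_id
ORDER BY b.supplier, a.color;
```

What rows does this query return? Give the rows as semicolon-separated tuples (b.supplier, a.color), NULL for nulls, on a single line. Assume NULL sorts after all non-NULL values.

(Bob, pink); (Bob, NULL); (Frank, pink); (Frank, NULL); (Omar, pink); (Omar, NULL); (Uma, pink); (Uma, NULL)

INNER JOIN keeps only pairs where the ON condition holds.
Matching on a.part_id = b.part_id. A NULL in a compared column never satisfies the condition.
Matched pairs: 8.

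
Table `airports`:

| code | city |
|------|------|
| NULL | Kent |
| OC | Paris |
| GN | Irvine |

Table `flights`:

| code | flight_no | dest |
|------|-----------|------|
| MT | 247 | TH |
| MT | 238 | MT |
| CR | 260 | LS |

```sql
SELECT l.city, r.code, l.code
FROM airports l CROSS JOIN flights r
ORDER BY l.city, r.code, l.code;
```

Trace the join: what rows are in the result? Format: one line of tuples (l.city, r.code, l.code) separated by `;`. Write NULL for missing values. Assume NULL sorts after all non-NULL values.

(Irvine, CR, GN); (Irvine, MT, GN); (Irvine, MT, GN); (Kent, CR, NULL); (Kent, MT, NULL); (Kent, MT, NULL); (Paris, CR, OC); (Paris, MT, OC); (Paris, MT, OC)

CROSS JOIN pairs every row of `airports` with every row of `flights`: 3 × 3 = 9 rows.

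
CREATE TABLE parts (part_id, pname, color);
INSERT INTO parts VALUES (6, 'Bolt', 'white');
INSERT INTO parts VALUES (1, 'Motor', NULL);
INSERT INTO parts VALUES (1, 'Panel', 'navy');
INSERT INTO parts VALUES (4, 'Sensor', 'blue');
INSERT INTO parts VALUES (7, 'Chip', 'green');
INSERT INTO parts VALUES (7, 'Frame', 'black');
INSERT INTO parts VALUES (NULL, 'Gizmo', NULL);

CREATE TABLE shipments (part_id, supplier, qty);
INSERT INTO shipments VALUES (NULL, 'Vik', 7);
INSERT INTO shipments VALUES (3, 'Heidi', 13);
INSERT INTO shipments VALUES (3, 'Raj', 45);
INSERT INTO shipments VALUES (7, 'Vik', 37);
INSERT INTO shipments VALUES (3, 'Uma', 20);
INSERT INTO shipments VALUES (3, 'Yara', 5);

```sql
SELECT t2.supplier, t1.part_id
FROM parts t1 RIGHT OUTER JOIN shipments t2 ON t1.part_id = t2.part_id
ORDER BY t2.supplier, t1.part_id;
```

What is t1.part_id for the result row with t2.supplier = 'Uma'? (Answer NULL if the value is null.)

RIGHT JOIN keeps every row from `shipments`; unmatched rows get NULL for `parts`'s columns.
Matching on t1.part_id = t2.part_id. A NULL in a compared column never satisfies the condition.
Matched pairs: 2; unmatched t2 rows kept: 5.

NULL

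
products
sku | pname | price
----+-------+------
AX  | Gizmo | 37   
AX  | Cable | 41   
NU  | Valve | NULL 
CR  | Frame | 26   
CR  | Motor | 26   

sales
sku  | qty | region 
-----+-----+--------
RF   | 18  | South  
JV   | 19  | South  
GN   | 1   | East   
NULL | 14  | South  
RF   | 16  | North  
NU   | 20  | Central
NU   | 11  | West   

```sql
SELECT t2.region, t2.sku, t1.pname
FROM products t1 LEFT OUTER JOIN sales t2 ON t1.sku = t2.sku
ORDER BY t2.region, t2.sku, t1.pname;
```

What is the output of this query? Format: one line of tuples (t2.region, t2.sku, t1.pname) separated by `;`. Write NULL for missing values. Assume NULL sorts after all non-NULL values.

(Central, NU, Valve); (West, NU, Valve); (NULL, NULL, Cable); (NULL, NULL, Frame); (NULL, NULL, Gizmo); (NULL, NULL, Motor)

LEFT JOIN keeps every row from `products`; unmatched rows get NULL for `sales`'s columns.
Matching on t1.sku = t2.sku. A NULL in a compared column never satisfies the condition.
Matched pairs: 2; unmatched t1 rows kept: 4.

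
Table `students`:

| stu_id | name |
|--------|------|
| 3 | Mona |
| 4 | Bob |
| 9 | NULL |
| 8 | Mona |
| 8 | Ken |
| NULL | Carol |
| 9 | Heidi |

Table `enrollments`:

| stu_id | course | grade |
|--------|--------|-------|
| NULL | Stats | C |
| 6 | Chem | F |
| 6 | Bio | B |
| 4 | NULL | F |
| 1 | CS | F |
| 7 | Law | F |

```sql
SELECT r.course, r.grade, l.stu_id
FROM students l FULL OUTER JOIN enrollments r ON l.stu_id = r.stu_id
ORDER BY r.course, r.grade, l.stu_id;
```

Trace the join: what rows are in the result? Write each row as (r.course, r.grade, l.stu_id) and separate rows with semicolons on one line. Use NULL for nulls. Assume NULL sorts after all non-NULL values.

(Bio, B, NULL); (CS, F, NULL); (Chem, F, NULL); (Law, F, NULL); (Stats, C, NULL); (NULL, F, 4); (NULL, NULL, 3); (NULL, NULL, 8); (NULL, NULL, 8); (NULL, NULL, 9); (NULL, NULL, 9); (NULL, NULL, NULL)

FULL OUTER JOIN keeps every row from both sides; unmatched rows get NULL for the other side's columns.
Matching on l.stu_id = r.stu_id. A NULL in a compared column never satisfies the condition.
- stu_id=3: no r row matches, row kept with r columns NULL.
- stu_id=4: 1 matching r row(s), so 1 row(s) emitted.
- stu_id=9: no r row matches, row kept with r columns NULL.
- stu_id=8: no r row matches, row kept with r columns NULL.
- stu_id=8: no r row matches, row kept with r columns NULL.
- stu_id=NULL: no r row matches, row kept with r columns NULL.
- stu_id=9: no r row matches, row kept with r columns NULL.
- plus 5 unmatched r row(s), each kept with NULL l columns.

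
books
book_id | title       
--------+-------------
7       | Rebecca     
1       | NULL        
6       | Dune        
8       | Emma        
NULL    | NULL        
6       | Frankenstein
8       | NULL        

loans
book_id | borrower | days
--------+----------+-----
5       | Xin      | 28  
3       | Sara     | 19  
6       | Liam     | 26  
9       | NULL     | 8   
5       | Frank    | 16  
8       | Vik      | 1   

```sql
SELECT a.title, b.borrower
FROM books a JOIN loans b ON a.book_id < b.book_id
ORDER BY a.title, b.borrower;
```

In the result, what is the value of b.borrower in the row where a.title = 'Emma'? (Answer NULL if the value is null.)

NULL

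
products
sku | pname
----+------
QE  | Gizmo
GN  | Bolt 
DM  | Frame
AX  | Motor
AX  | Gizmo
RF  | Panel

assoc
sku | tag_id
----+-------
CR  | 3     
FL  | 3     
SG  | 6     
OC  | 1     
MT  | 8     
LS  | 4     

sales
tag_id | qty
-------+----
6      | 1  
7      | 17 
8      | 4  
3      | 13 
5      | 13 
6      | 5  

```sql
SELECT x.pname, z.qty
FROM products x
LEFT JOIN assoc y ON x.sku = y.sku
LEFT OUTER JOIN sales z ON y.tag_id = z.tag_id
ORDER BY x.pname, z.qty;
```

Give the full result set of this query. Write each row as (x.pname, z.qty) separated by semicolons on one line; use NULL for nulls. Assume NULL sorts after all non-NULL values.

Evaluate left to right. First `products x LEFT JOIN assoc y` on sku: 6 row(s).
Then LEFT JOIN `sales z` on tag_id: each of those 6 rows is kept; rows whose y.tag_id has no match in z get NULL for z's columns.

(Bolt, NULL); (Frame, NULL); (Gizmo, NULL); (Gizmo, NULL); (Motor, NULL); (Panel, NULL)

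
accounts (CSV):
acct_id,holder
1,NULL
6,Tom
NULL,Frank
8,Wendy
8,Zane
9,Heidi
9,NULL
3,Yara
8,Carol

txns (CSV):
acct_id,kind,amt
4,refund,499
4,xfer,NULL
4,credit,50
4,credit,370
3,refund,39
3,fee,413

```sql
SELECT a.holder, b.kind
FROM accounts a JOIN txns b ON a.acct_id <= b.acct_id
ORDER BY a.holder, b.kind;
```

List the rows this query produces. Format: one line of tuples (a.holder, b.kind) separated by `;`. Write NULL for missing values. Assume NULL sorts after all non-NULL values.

(Yara, credit); (Yara, credit); (Yara, fee); (Yara, refund); (Yara, refund); (Yara, xfer); (NULL, credit); (NULL, credit); (NULL, fee); (NULL, refund); (NULL, refund); (NULL, xfer)

INNER JOIN keeps only pairs where the ON condition holds.
Matching on a.acct_id <= b.acct_id. A NULL in a compared column never satisfies the condition.
- a[0] acct_id=1 → 6 match(es) in b → 6 row(s).
- a[1] acct_id=6 → no match; dropped.
- a[2] acct_id=NULL → no match; dropped.
- a[3] acct_id=8 → no match; dropped.
- a[4] acct_id=8 → no match; dropped.
- a[5] acct_id=9 → no match; dropped.
- a[6] acct_id=9 → no match; dropped.
- a[7] acct_id=3 → 6 match(es) in b → 6 row(s).
- a[8] acct_id=8 → no match; dropped.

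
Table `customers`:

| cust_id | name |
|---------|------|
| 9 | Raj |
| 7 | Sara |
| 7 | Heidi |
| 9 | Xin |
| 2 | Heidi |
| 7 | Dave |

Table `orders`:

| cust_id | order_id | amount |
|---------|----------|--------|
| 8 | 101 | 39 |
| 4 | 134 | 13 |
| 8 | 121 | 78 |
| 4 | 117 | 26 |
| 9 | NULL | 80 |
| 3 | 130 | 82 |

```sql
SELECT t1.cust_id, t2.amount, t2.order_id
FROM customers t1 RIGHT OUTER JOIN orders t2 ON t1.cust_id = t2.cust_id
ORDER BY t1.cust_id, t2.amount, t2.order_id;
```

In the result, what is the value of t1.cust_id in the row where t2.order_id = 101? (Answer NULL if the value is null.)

RIGHT JOIN keeps every row from `orders`; unmatched rows get NULL for `customers`'s columns.
Matching on t1.cust_id = t2.cust_id.
Matched pairs: 2; unmatched t2 rows kept: 5.

NULL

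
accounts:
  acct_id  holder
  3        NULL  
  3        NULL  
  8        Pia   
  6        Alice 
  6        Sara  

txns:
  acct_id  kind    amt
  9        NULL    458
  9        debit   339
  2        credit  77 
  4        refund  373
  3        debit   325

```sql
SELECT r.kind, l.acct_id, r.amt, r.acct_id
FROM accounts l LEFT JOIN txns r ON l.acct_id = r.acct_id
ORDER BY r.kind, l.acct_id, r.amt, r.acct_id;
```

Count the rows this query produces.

5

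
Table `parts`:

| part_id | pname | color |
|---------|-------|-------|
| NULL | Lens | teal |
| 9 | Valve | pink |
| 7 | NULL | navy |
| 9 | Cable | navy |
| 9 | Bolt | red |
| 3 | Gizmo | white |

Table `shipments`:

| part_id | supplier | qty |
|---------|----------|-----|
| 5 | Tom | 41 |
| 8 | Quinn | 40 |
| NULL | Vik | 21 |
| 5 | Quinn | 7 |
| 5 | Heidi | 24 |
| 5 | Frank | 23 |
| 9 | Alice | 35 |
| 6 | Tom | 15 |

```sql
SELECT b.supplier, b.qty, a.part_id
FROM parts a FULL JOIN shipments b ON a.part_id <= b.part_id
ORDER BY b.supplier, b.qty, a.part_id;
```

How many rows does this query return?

14

FULL OUTER JOIN keeps every row from both sides; unmatched rows get NULL for the other side's columns.
Matching on a.part_id <= b.part_id. A NULL in a compared column never satisfies the condition.
- a[0] part_id=NULL → no match; kept with NULLs on the b side.
- a[1] part_id=9 → 1 match(es) in b → 1 row(s).
- a[2] part_id=7 → 2 match(es) in b → 2 row(s).
- a[3] part_id=9 → 1 match(es) in b → 1 row(s).
- a[4] part_id=9 → 1 match(es) in b → 1 row(s).
- a[5] part_id=3 → 7 match(es) in b → 7 row(s).
- plus 1 unmatched b row(s), each kept with NULL a columns.
Total: 12 matched + 2 padded = 14 rows.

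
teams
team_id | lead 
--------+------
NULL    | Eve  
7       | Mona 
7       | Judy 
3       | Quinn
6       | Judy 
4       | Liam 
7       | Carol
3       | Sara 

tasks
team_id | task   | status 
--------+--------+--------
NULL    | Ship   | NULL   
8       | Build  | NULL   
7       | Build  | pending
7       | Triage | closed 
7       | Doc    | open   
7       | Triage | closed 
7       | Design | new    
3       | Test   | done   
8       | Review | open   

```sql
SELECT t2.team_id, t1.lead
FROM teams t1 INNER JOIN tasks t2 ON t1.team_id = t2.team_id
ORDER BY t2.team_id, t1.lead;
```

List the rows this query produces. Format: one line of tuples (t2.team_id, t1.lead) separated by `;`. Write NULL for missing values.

(3, Quinn); (3, Sara); (7, Carol); (7, Carol); (7, Carol); (7, Carol); (7, Carol); (7, Judy); (7, Judy); (7, Judy); (7, Judy); (7, Judy); (7, Mona); (7, Mona); (7, Mona); (7, Mona); (7, Mona)

INNER JOIN keeps only pairs where the ON condition holds.
Matching on t1.team_id = t2.team_id. A NULL in a compared column never satisfies the condition.
- team_id=NULL: no matching t2 row, dropped.
- team_id=7: 5 matching t2 row(s), so 5 row(s) emitted.
- team_id=7: 5 matching t2 row(s), so 5 row(s) emitted.
- team_id=3: 1 matching t2 row(s), so 1 row(s) emitted.
- team_id=6: no matching t2 row, dropped.
- team_id=4: no matching t2 row, dropped.
- team_id=7: 5 matching t2 row(s), so 5 row(s) emitted.
- team_id=3: 1 matching t2 row(s), so 1 row(s) emitted.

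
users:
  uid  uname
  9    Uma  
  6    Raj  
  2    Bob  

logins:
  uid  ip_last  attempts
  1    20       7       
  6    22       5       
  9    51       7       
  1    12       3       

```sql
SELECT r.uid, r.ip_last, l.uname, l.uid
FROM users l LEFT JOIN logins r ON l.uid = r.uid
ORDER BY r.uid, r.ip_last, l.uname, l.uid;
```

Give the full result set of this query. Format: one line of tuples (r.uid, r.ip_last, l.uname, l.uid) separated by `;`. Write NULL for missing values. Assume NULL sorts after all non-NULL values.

(6, 22, Raj, 6); (9, 51, Uma, 9); (NULL, NULL, Bob, 2)

LEFT JOIN keeps every row from `users`; unmatched rows get NULL for `logins`'s columns.
Matching on l.uid = r.uid.
Matched pairs: 2; unmatched l rows kept: 1.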